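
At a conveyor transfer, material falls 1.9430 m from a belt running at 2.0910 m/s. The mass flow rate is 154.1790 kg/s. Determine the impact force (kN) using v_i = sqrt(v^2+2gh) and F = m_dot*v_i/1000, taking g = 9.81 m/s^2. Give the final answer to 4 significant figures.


v_i = sqrt(2.0910^2 + 2*9.81*1.9430) = 6.51874 m/s
F = 154.1790 * 6.51874 / 1000
F = 1.005 kN


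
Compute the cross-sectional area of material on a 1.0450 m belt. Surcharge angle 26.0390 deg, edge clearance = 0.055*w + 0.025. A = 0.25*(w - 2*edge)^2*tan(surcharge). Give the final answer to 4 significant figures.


edge = 0.055*1.0450 + 0.025 = 0.082475 m
ew = 1.0450 - 2*0.082475 = 0.88005 m
A = 0.25 * 0.88005^2 * tan(26.0390 deg)
A = 0.09460 m^2


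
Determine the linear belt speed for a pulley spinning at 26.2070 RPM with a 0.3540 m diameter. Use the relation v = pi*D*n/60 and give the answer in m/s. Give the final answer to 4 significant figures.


v = pi * 0.3540 * 26.2070 / 60
v = 0.4858 m/s


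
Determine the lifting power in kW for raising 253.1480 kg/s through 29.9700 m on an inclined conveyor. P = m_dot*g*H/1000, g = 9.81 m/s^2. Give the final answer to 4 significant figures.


P = 253.1480 * 9.81 * 29.9700 / 1000
P = 74.43 kW


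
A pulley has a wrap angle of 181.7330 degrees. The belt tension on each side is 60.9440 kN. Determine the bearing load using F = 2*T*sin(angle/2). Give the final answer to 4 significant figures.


F = 2 * 60.9440 * sin(181.7330/2 deg)
F = 121.9 kN


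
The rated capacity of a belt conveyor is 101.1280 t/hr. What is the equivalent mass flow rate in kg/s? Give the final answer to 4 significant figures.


m_dot = 101.1280 * 1000 / 3600
m_dot = 28.09 kg/s


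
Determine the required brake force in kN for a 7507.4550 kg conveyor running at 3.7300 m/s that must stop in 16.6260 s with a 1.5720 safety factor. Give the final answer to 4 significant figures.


F = 7507.4550 * 3.7300 / 16.6260 * 1.5720 / 1000
F = 2.648 kN


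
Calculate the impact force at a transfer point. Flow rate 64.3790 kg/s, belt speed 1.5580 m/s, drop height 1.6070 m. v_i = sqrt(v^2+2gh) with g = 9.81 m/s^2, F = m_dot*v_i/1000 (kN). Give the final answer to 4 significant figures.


v_i = sqrt(1.5580^2 + 2*9.81*1.6070) = 5.82724 m/s
F = 64.3790 * 5.82724 / 1000
F = 0.3752 kN


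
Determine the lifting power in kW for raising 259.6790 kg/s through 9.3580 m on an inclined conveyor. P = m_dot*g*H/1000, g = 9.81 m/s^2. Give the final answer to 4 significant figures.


P = 259.6790 * 9.81 * 9.3580 / 1000
P = 23.84 kW


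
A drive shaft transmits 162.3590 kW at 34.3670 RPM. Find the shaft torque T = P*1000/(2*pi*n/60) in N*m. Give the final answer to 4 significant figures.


omega = 2*pi*34.3670/60 = 3.5989 rad/s
T = 162.3590*1000 / 3.5989
T = 45110 N*m


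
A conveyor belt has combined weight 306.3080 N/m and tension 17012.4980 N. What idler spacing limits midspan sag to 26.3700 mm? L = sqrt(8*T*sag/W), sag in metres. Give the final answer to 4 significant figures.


sag = 26.3700/1000 = 0.026370 m
L = sqrt(8 * 17012.4980 * 0.026370 / 306.3080)
L = 3.423 m


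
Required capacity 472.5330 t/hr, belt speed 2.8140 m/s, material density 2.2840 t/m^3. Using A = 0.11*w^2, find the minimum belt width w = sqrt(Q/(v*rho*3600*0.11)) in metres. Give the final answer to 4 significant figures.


A_req = 472.5330 / (2.8140 * 2.2840 * 3600) = 0.0204225 m^2
w = sqrt(0.0204225 / 0.11)
w = 0.4309 m


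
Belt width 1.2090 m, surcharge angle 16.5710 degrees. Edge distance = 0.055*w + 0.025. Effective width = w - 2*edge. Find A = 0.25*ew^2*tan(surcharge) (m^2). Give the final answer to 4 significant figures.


edge = 0.055*1.2090 + 0.025 = 0.091495 m
ew = 1.2090 - 2*0.091495 = 1.02601 m
A = 0.25 * 1.02601^2 * tan(16.5710 deg)
A = 0.07831 m^2


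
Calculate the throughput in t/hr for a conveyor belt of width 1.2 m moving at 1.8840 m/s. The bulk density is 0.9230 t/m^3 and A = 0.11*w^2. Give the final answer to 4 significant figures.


A = 0.11 * 1.2^2 = 0.1584 m^2
C = 0.1584 * 1.8840 * 0.9230 * 3600
C = 991.6 t/hr


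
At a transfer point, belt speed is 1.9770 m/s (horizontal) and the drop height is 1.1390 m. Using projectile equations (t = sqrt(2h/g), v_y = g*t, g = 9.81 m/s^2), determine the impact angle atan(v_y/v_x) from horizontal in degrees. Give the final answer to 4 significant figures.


t = sqrt(2*1.1390/9.81) = 0.481884 s
v_y = 9.81 * 0.481884 = 4.72728 m/s
angle = atan(4.72728 / 1.9770) = 67.30 deg


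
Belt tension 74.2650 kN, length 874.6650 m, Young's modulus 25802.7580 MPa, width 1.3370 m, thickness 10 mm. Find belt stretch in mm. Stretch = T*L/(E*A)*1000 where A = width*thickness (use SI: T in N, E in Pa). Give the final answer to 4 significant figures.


A = 1.3370 * 0.01 = 0.01337 m^2
Stretch = 74.2650*1000 * 874.6650 / (25802.7580e6 * 0.01337) * 1000
Stretch = 188.3 mm


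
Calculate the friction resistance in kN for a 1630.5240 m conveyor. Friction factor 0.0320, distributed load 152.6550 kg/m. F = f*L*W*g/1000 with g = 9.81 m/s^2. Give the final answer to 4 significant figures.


F = 0.0320 * 1630.5240 * 152.6550 * 9.81 / 1000
F = 78.14 kN


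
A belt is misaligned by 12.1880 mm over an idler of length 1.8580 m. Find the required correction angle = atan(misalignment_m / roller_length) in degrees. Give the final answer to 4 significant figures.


misalign_m = 12.1880 / 1000 = 0.012188 m
angle = atan(0.012188 / 1.8580)
angle = 0.3758 deg


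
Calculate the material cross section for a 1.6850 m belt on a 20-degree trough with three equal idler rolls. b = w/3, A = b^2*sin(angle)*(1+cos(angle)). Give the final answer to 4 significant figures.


b = 1.6850/3 = 0.561667 m
A = 0.561667^2 * sin(20 deg) * (1 + cos(20 deg))
A = 0.2093 m^2


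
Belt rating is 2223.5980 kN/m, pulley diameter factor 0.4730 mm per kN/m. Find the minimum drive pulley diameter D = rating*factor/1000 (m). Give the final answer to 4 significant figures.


D = 2223.5980 * 0.4730 / 1000
D = 1.052 m


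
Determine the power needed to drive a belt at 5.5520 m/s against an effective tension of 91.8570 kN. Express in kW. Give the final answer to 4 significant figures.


P = Te * v = 91.8570 * 5.5520
P = 510.0 kW


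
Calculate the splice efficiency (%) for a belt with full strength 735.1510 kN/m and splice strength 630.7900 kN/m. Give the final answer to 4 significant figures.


Eff = 630.7900 / 735.1510 * 100
Eff = 85.80 %


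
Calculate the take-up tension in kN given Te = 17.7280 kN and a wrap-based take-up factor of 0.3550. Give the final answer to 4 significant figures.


T_tu = 17.7280 * 0.3550
T_tu = 6.293 kN


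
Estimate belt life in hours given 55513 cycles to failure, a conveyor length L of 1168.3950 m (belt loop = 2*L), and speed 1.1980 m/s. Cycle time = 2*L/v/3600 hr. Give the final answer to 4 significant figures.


cycle_time = 2 * 1168.3950 / 1.1980 / 3600 = 0.541827 hr
life = 55513 * 0.541827 = 30080 hours


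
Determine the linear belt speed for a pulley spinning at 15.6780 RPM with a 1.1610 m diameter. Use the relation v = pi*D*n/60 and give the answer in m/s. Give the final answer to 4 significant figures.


v = pi * 1.1610 * 15.6780 / 60
v = 0.9531 m/s


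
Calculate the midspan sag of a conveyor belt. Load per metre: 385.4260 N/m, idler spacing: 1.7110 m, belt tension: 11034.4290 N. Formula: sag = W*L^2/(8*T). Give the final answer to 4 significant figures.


sag = 385.4260 * 1.7110^2 / (8 * 11034.4290)
sag = 0.01278 m


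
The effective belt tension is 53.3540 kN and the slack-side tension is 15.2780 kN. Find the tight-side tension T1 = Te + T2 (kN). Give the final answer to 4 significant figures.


T1 = Te + T2 = 53.3540 + 15.2780
T1 = 68.63 kN


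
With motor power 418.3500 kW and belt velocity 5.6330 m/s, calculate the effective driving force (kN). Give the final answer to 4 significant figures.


Te = P / v = 418.3500 / 5.6330
Te = 74.27 kN


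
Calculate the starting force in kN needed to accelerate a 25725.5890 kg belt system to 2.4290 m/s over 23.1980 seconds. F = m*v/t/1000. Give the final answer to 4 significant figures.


F = 25725.5890 * 2.4290 / 23.1980 / 1000
F = 2.694 kN


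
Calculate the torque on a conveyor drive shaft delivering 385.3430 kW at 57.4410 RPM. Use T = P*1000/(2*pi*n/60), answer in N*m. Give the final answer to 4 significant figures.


omega = 2*pi*57.4410/60 = 6.01521 rad/s
T = 385.3430*1000 / 6.01521
T = 64060 N*m


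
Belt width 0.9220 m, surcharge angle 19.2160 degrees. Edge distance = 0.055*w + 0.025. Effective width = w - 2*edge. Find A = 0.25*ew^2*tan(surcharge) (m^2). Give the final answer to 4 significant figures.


edge = 0.055*0.9220 + 0.025 = 0.07571 m
ew = 0.9220 - 2*0.07571 = 0.77058 m
A = 0.25 * 0.77058^2 * tan(19.2160 deg)
A = 0.05174 m^2


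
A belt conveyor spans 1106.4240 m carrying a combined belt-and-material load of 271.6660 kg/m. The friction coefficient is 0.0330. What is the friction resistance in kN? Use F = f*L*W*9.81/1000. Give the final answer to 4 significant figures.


F = 0.0330 * 1106.4240 * 271.6660 * 9.81 / 1000
F = 97.31 kN


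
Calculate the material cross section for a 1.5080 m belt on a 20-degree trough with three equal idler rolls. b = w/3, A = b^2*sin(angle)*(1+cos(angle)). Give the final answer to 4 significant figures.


b = 1.5080/3 = 0.502667 m
A = 0.502667^2 * sin(20 deg) * (1 + cos(20 deg))
A = 0.1676 m^2


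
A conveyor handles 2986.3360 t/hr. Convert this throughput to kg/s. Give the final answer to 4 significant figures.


m_dot = 2986.3360 * 1000 / 3600
m_dot = 829.5 kg/s


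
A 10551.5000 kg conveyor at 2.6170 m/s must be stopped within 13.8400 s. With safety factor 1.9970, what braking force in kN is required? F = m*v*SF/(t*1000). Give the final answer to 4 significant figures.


F = 10551.5000 * 2.6170 / 13.8400 * 1.9970 / 1000
F = 3.984 kN


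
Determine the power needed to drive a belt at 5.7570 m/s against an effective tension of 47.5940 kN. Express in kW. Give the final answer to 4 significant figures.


P = Te * v = 47.5940 * 5.7570
P = 274.0 kW


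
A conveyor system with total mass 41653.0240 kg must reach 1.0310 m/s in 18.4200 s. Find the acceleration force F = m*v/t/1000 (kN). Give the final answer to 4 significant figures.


F = 41653.0240 * 1.0310 / 18.4200 / 1000
F = 2.331 kN


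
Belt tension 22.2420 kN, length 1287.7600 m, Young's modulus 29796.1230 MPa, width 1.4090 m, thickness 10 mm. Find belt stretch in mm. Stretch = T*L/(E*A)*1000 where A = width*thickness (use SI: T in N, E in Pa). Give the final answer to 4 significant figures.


A = 1.4090 * 0.01 = 0.01409 m^2
Stretch = 22.2420*1000 * 1287.7600 / (29796.1230e6 * 0.01409) * 1000
Stretch = 68.22 mm


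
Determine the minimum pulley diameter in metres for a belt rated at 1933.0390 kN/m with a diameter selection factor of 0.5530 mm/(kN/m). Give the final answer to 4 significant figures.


D = 1933.0390 * 0.5530 / 1000
D = 1.069 m


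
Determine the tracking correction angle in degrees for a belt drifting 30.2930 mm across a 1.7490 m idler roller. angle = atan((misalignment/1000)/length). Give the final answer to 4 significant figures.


misalign_m = 30.2930 / 1000 = 0.030293 m
angle = atan(0.030293 / 1.7490)
angle = 0.9923 deg


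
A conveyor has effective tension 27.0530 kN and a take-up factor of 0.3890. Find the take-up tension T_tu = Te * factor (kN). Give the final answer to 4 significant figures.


T_tu = 27.0530 * 0.3890
T_tu = 10.52 kN


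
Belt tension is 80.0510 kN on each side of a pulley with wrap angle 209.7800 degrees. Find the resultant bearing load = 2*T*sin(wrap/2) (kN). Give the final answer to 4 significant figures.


F = 2 * 80.0510 * sin(209.7800/2 deg)
F = 154.7 kN


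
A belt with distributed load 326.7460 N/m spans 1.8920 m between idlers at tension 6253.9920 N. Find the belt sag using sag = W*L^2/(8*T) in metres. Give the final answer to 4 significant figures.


sag = 326.7460 * 1.8920^2 / (8 * 6253.9920)
sag = 0.02338 m


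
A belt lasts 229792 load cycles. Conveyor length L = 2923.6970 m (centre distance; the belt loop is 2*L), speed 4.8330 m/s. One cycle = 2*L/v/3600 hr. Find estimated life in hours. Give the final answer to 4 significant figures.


cycle_time = 2 * 2923.6970 / 4.8330 / 3600 = 0.33608 hr
life = 229792 * 0.33608 = 77230 hours


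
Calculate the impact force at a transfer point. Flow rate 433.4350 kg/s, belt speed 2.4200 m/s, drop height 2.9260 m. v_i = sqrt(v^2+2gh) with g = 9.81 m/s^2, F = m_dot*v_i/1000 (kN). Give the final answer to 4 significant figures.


v_i = sqrt(2.4200^2 + 2*9.81*2.9260) = 7.9539 m/s
F = 433.4350 * 7.9539 / 1000
F = 3.447 kN


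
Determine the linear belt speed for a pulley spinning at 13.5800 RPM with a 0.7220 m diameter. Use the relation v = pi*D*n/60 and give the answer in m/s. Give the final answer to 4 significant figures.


v = pi * 0.7220 * 13.5800 / 60
v = 0.5134 m/s


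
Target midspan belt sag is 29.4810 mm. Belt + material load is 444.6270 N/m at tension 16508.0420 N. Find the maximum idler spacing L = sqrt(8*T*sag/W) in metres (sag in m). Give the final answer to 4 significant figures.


sag = 29.4810/1000 = 0.029481 m
L = sqrt(8 * 16508.0420 * 0.029481 / 444.6270)
L = 2.959 m


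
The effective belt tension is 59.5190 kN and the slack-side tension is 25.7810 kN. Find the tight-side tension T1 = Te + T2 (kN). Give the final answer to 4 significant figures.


T1 = Te + T2 = 59.5190 + 25.7810
T1 = 85.30 kN


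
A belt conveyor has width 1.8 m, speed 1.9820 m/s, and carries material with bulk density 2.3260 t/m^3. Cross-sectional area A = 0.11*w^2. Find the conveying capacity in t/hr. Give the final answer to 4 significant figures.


A = 0.11 * 1.8^2 = 0.3564 m^2
C = 0.3564 * 1.9820 * 2.3260 * 3600
C = 5915 t/hr


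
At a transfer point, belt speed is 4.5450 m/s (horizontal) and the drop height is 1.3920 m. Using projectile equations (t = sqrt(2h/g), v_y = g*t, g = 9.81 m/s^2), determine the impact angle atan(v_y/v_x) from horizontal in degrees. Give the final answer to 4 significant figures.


t = sqrt(2*1.3920/9.81) = 0.532721 s
v_y = 9.81 * 0.532721 = 5.22599 m/s
angle = atan(5.22599 / 4.5450) = 48.99 deg


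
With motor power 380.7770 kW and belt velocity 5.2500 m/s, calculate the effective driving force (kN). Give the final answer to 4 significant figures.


Te = P / v = 380.7770 / 5.2500
Te = 72.53 kN


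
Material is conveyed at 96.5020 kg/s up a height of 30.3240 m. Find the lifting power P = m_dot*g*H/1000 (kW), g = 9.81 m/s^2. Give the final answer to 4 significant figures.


P = 96.5020 * 9.81 * 30.3240 / 1000
P = 28.71 kW


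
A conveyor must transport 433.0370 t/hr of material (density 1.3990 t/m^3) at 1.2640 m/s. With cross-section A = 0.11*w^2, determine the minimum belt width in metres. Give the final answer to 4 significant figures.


A_req = 433.0370 / (1.2640 * 1.3990 * 3600) = 0.0680233 m^2
w = sqrt(0.0680233 / 0.11)
w = 0.7864 m


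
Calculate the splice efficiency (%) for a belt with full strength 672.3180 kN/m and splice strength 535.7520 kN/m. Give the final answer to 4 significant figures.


Eff = 535.7520 / 672.3180 * 100
Eff = 79.69 %


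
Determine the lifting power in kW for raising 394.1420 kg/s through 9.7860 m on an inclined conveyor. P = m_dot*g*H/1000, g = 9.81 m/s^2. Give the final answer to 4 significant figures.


P = 394.1420 * 9.81 * 9.7860 / 1000
P = 37.84 kW


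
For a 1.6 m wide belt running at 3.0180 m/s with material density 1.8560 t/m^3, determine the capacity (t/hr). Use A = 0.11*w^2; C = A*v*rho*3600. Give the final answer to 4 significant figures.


A = 0.11 * 1.6^2 = 0.2816 m^2
C = 0.2816 * 3.0180 * 1.8560 * 3600
C = 5678 t/hr


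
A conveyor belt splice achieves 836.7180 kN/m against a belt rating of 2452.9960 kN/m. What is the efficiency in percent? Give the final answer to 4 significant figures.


Eff = 836.7180 / 2452.9960 * 100
Eff = 34.11 %


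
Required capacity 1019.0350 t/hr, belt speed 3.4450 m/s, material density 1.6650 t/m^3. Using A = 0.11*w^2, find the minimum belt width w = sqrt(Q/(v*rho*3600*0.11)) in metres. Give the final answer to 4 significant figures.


A_req = 1019.0350 / (3.4450 * 1.6650 * 3600) = 0.0493495 m^2
w = sqrt(0.0493495 / 0.11)
w = 0.6698 m


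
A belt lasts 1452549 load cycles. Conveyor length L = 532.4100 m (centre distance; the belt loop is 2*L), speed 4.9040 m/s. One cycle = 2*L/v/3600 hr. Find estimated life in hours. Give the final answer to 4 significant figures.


cycle_time = 2 * 532.4100 / 4.9040 / 3600 = 0.0603147 hr
life = 1452549 * 0.0603147 = 87610 hours


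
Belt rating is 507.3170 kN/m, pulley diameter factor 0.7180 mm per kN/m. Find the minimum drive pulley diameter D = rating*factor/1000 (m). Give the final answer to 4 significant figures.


D = 507.3170 * 0.7180 / 1000
D = 0.3643 m


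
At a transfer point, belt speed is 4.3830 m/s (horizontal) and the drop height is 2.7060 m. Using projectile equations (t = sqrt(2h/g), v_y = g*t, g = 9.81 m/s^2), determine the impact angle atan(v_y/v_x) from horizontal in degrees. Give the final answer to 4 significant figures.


t = sqrt(2*2.7060/9.81) = 0.742753 s
v_y = 9.81 * 0.742753 = 7.28641 m/s
angle = atan(7.28641 / 4.3830) = 58.97 deg


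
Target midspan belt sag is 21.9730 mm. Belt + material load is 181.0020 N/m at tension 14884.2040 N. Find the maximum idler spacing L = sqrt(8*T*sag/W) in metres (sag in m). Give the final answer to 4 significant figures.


sag = 21.9730/1000 = 0.021973 m
L = sqrt(8 * 14884.2040 * 0.021973 / 181.0020)
L = 3.802 m


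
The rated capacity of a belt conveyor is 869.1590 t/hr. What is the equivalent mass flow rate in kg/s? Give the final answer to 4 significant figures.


m_dot = 869.1590 * 1000 / 3600
m_dot = 241.4 kg/s


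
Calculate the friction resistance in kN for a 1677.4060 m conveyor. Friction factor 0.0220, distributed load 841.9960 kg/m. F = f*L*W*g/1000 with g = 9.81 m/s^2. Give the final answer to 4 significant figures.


F = 0.0220 * 1677.4060 * 841.9960 * 9.81 / 1000
F = 304.8 kN


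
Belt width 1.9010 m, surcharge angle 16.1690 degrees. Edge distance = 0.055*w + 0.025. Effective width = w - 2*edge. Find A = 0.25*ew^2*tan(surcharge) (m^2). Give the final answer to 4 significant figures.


edge = 0.055*1.9010 + 0.025 = 0.129555 m
ew = 1.9010 - 2*0.129555 = 1.64189 m
A = 0.25 * 1.64189^2 * tan(16.1690 deg)
A = 0.1954 m^2


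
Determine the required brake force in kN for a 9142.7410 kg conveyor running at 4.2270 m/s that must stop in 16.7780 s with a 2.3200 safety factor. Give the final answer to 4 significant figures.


F = 9142.7410 * 4.2270 / 16.7780 * 2.3200 / 1000
F = 5.344 kN


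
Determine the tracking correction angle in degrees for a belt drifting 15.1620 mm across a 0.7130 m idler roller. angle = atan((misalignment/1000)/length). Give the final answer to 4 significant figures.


misalign_m = 15.1620 / 1000 = 0.015162 m
angle = atan(0.015162 / 0.7130)
angle = 1.218 deg


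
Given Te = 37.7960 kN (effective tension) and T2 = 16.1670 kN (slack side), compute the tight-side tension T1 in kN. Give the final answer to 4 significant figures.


T1 = Te + T2 = 37.7960 + 16.1670
T1 = 53.96 kN


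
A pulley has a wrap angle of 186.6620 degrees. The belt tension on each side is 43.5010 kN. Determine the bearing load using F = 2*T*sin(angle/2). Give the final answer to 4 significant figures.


F = 2 * 43.5010 * sin(186.6620/2 deg)
F = 86.86 kN


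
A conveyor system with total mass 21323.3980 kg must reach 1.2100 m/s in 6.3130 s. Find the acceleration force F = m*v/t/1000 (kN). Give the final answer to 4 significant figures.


F = 21323.3980 * 1.2100 / 6.3130 / 1000
F = 4.087 kN


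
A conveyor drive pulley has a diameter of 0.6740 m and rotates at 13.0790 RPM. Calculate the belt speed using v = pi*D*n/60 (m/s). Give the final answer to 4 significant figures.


v = pi * 0.6740 * 13.0790 / 60
v = 0.4616 m/s


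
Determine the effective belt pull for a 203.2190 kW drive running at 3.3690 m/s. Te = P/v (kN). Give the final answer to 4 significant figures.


Te = P / v = 203.2190 / 3.3690
Te = 60.32 kN


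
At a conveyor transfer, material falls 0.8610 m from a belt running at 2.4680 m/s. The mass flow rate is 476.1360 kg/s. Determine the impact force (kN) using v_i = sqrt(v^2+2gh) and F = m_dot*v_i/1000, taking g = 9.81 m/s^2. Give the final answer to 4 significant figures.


v_i = sqrt(2.4680^2 + 2*9.81*0.8610) = 4.79415 m/s
F = 476.1360 * 4.79415 / 1000
F = 2.283 kN


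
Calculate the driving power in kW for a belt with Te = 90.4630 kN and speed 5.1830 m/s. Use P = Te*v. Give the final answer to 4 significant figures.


P = Te * v = 90.4630 * 5.1830
P = 468.9 kW


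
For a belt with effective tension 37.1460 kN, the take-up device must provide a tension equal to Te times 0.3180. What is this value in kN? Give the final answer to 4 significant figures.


T_tu = 37.1460 * 0.3180
T_tu = 11.81 kN


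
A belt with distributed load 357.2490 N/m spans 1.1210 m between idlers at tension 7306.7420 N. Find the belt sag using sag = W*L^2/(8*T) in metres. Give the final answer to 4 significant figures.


sag = 357.2490 * 1.1210^2 / (8 * 7306.7420)
sag = 0.007680 m


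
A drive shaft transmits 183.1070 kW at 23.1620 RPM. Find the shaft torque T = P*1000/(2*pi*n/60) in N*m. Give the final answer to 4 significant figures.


omega = 2*pi*23.1620/60 = 2.42552 rad/s
T = 183.1070*1000 / 2.42552
T = 75490 N*m


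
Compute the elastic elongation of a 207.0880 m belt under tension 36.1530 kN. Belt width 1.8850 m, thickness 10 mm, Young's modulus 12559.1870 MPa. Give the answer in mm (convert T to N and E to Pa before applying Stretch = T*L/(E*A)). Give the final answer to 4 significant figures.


A = 1.8850 * 0.01 = 0.01885 m^2
Stretch = 36.1530*1000 * 207.0880 / (12559.1870e6 * 0.01885) * 1000
Stretch = 31.62 mm


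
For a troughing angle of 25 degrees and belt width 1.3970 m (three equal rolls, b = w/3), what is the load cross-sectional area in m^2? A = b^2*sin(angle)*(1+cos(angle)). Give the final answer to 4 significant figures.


b = 1.3970/3 = 0.465667 m
A = 0.465667^2 * sin(25 deg) * (1 + cos(25 deg))
A = 0.1747 m^2


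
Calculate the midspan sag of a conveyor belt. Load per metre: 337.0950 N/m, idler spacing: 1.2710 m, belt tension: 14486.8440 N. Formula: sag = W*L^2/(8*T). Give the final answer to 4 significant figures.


sag = 337.0950 * 1.2710^2 / (8 * 14486.8440)
sag = 0.004699 m


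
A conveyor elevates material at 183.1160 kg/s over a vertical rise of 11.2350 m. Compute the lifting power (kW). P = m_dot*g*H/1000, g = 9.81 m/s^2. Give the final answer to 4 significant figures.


P = 183.1160 * 9.81 * 11.2350 / 1000
P = 20.18 kW


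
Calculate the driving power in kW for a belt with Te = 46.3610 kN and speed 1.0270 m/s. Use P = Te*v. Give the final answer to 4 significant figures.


P = Te * v = 46.3610 * 1.0270
P = 47.61 kW


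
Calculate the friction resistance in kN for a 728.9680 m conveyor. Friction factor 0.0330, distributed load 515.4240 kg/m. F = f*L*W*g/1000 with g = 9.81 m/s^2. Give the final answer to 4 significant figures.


F = 0.0330 * 728.9680 * 515.4240 * 9.81 / 1000
F = 121.6 kN


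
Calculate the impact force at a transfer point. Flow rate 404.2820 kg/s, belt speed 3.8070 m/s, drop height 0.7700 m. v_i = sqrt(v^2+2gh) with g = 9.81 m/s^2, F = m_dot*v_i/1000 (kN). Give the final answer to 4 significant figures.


v_i = sqrt(3.8070^2 + 2*9.81*0.7700) = 5.44065 m/s
F = 404.2820 * 5.44065 / 1000
F = 2.200 kN


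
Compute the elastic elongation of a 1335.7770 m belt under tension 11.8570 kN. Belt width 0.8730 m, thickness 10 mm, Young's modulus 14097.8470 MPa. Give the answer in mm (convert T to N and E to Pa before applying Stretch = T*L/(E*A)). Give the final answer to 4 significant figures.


A = 0.8730 * 0.01 = 0.00873 m^2
Stretch = 11.8570*1000 * 1335.7770 / (14097.8470e6 * 0.00873) * 1000
Stretch = 128.7 mm


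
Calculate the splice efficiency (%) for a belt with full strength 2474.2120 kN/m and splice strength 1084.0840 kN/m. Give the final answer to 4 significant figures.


Eff = 1084.0840 / 2474.2120 * 100
Eff = 43.82 %


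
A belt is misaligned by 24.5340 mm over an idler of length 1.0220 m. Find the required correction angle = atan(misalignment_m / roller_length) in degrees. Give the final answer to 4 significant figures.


misalign_m = 24.5340 / 1000 = 0.024534 m
angle = atan(0.024534 / 1.0220)
angle = 1.375 deg


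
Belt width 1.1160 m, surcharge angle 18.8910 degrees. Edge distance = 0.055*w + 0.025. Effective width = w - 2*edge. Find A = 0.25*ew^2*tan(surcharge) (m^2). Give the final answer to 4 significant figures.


edge = 0.055*1.1160 + 0.025 = 0.08638 m
ew = 1.1160 - 2*0.08638 = 0.94324 m
A = 0.25 * 0.94324^2 * tan(18.8910 deg)
A = 0.07611 m^2


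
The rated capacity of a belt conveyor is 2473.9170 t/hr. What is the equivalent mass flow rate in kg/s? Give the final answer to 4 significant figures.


m_dot = 2473.9170 * 1000 / 3600
m_dot = 687.2 kg/s


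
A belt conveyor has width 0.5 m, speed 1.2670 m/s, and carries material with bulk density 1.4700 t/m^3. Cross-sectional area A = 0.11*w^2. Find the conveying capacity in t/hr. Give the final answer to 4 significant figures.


A = 0.11 * 0.5^2 = 0.0275 m^2
C = 0.0275 * 1.2670 * 1.4700 * 3600
C = 184.4 t/hr


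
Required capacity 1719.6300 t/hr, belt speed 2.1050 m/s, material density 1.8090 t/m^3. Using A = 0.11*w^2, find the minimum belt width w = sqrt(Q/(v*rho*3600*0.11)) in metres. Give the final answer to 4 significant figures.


A_req = 1719.6300 / (2.1050 * 1.8090 * 3600) = 0.125442 m^2
w = sqrt(0.125442 / 0.11)
w = 1.068 m


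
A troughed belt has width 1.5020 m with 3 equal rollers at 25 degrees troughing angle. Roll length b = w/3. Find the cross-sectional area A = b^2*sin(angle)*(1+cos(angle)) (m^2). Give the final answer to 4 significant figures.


b = 1.5020/3 = 0.500667 m
A = 0.500667^2 * sin(25 deg) * (1 + cos(25 deg))
A = 0.2019 m^2


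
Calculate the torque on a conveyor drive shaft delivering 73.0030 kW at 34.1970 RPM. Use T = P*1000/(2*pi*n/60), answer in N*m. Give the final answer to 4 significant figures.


omega = 2*pi*34.1970/60 = 3.5811 rad/s
T = 73.0030*1000 / 3.5811
T = 20390 N*m


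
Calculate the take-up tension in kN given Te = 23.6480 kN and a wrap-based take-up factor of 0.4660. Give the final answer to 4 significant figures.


T_tu = 23.6480 * 0.4660
T_tu = 11.02 kN


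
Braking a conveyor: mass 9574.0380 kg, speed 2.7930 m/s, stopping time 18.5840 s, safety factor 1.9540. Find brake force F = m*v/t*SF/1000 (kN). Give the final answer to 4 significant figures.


F = 9574.0380 * 2.7930 / 18.5840 * 1.9540 / 1000
F = 2.812 kN


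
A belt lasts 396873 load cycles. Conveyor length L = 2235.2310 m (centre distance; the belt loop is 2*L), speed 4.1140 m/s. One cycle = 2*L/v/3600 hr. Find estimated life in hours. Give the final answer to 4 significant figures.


cycle_time = 2 * 2235.2310 / 4.1140 / 3600 = 0.301846 hr
life = 396873 * 0.301846 = 119800 hours


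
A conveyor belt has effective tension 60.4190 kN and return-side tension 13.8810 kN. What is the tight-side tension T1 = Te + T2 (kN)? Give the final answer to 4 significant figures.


T1 = Te + T2 = 60.4190 + 13.8810
T1 = 74.30 kN


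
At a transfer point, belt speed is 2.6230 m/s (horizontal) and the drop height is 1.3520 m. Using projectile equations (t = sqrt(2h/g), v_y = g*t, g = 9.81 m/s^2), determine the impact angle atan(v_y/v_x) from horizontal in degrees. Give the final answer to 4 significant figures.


t = sqrt(2*1.3520/9.81) = 0.525012 s
v_y = 9.81 * 0.525012 = 5.15037 m/s
angle = atan(5.15037 / 2.6230) = 63.01 deg


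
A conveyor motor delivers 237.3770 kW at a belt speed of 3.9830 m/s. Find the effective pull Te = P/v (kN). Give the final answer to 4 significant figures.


Te = P / v = 237.3770 / 3.9830
Te = 59.60 kN


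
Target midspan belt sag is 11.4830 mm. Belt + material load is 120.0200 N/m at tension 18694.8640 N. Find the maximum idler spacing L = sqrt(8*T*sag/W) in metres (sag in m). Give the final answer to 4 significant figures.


sag = 11.4830/1000 = 0.011483 m
L = sqrt(8 * 18694.8640 * 0.011483 / 120.0200)
L = 3.783 m


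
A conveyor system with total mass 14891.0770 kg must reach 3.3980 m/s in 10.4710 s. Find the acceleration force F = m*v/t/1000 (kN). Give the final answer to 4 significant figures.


F = 14891.0770 * 3.3980 / 10.4710 / 1000
F = 4.832 kN


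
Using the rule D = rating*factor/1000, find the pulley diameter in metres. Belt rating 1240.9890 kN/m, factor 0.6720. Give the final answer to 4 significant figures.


D = 1240.9890 * 0.6720 / 1000
D = 0.8339 m


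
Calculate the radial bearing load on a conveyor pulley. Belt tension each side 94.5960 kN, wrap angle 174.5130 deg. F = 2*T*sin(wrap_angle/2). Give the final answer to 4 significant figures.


F = 2 * 94.5960 * sin(174.5130/2 deg)
F = 189.0 kN


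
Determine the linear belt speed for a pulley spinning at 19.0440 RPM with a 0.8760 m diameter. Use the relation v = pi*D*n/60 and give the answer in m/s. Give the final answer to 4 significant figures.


v = pi * 0.8760 * 19.0440 / 60
v = 0.8735 m/s


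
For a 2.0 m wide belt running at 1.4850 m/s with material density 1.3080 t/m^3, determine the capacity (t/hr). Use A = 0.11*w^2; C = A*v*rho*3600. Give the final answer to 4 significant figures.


A = 0.11 * 2.0^2 = 0.44 m^2
C = 0.44 * 1.4850 * 1.3080 * 3600
C = 3077 t/hr


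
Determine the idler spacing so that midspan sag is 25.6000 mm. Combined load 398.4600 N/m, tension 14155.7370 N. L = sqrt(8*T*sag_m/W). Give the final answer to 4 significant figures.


sag = 25.6000/1000 = 0.025600 m
L = sqrt(8 * 14155.7370 * 0.025600 / 398.4600)
L = 2.697 m


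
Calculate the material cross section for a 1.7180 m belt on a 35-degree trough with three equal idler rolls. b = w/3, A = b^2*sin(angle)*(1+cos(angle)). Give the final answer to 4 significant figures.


b = 1.7180/3 = 0.572667 m
A = 0.572667^2 * sin(35 deg) * (1 + cos(35 deg))
A = 0.3422 m^2


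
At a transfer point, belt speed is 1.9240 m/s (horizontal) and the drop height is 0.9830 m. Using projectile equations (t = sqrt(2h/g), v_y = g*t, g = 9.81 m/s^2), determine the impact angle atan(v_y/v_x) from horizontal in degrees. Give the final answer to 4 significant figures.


t = sqrt(2*0.9830/9.81) = 0.447669 s
v_y = 9.81 * 0.447669 = 4.39163 m/s
angle = atan(4.39163 / 1.9240) = 66.34 deg


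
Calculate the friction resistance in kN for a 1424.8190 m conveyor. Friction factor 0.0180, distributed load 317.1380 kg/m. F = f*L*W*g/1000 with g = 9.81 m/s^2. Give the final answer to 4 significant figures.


F = 0.0180 * 1424.8190 * 317.1380 * 9.81 / 1000
F = 79.79 kN


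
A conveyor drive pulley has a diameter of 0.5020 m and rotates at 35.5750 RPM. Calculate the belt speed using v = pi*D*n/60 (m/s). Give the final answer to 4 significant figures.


v = pi * 0.5020 * 35.5750 / 60
v = 0.9351 m/s


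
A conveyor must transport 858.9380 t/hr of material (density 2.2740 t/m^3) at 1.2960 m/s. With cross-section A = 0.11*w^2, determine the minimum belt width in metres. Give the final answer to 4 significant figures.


A_req = 858.9380 / (1.2960 * 2.2740 * 3600) = 0.0809588 m^2
w = sqrt(0.0809588 / 0.11)
w = 0.8579 m


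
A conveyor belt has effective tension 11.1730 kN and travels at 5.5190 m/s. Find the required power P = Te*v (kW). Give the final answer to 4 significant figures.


P = Te * v = 11.1730 * 5.5190
P = 61.66 kW


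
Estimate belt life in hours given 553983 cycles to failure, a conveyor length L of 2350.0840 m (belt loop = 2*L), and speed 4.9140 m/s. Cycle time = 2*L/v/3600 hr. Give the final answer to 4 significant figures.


cycle_time = 2 * 2350.0840 / 4.9140 / 3600 = 0.26569 hr
life = 553983 * 0.26569 = 147200 hours


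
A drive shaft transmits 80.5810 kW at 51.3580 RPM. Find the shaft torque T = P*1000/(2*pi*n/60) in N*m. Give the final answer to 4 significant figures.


omega = 2*pi*51.3580/60 = 5.3782 rad/s
T = 80.5810*1000 / 5.3782
T = 14980 N*m


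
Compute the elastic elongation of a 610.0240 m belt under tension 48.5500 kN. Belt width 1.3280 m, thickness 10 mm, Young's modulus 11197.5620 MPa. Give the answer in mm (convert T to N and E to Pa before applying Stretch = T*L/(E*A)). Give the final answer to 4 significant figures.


A = 1.3280 * 0.01 = 0.01328 m^2
Stretch = 48.5500*1000 * 610.0240 / (11197.5620e6 * 0.01328) * 1000
Stretch = 199.2 mm


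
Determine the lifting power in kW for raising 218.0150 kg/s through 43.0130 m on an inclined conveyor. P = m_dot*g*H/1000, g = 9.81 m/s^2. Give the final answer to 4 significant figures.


P = 218.0150 * 9.81 * 43.0130 / 1000
P = 91.99 kW


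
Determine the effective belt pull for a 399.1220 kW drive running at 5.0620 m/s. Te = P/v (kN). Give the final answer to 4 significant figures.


Te = P / v = 399.1220 / 5.0620
Te = 78.85 kN


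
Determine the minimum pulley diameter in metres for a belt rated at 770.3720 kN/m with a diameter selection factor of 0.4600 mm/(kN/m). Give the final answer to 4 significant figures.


D = 770.3720 * 0.4600 / 1000
D = 0.3544 m


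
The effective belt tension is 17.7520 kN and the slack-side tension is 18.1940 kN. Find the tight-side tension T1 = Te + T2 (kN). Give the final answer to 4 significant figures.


T1 = Te + T2 = 17.7520 + 18.1940
T1 = 35.95 kN


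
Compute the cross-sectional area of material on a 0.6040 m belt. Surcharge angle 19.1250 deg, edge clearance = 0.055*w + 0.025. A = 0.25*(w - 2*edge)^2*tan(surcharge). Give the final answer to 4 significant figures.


edge = 0.055*0.6040 + 0.025 = 0.05822 m
ew = 0.6040 - 2*0.05822 = 0.48756 m
A = 0.25 * 0.48756^2 * tan(19.1250 deg)
A = 0.02061 m^2


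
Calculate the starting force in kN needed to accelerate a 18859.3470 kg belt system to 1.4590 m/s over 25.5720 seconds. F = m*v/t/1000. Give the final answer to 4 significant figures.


F = 18859.3470 * 1.4590 / 25.5720 / 1000
F = 1.076 kN


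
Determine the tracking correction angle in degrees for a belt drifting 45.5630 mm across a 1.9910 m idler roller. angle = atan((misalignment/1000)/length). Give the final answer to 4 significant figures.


misalign_m = 45.5630 / 1000 = 0.045563 m
angle = atan(0.045563 / 1.9910)
angle = 1.311 deg


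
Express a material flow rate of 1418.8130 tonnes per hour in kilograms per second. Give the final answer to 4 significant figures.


m_dot = 1418.8130 * 1000 / 3600
m_dot = 394.1 kg/s


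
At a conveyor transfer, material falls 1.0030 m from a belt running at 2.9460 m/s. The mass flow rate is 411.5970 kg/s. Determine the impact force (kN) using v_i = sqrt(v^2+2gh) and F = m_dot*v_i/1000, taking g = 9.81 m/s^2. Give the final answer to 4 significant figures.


v_i = sqrt(2.9460^2 + 2*9.81*1.0030) = 5.3252 m/s
F = 411.5970 * 5.3252 / 1000
F = 2.192 kN


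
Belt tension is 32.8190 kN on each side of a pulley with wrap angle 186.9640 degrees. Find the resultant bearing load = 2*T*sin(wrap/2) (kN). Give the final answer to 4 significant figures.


F = 2 * 32.8190 * sin(186.9640/2 deg)
F = 65.52 kN


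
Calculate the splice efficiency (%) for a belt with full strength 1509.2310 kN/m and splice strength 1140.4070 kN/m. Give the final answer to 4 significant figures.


Eff = 1140.4070 / 1509.2310 * 100
Eff = 75.56 %


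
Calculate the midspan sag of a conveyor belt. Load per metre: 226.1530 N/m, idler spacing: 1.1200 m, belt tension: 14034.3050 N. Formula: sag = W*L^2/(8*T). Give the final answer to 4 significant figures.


sag = 226.1530 * 1.1200^2 / (8 * 14034.3050)
sag = 0.002527 m


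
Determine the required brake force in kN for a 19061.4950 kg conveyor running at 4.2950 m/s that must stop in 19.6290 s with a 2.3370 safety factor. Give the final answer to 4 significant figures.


F = 19061.4950 * 4.2950 / 19.6290 * 2.3370 / 1000
F = 9.747 kN


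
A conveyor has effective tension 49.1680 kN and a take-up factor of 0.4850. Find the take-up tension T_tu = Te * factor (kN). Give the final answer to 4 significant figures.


T_tu = 49.1680 * 0.4850
T_tu = 23.85 kN


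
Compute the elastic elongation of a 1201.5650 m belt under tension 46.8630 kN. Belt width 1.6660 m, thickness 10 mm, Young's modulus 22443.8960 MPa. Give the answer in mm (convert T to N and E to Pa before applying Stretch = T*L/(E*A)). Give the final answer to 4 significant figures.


A = 1.6660 * 0.01 = 0.01666 m^2
Stretch = 46.8630*1000 * 1201.5650 / (22443.8960e6 * 0.01666) * 1000
Stretch = 150.6 mm


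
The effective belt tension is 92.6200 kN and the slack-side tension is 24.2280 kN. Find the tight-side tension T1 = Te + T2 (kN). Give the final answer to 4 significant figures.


T1 = Te + T2 = 92.6200 + 24.2280
T1 = 116.8 kN


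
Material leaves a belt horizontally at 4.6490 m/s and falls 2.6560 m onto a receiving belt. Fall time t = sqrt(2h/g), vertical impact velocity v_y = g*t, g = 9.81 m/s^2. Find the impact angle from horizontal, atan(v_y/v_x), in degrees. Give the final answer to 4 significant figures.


t = sqrt(2*2.6560/9.81) = 0.735859 s
v_y = 9.81 * 0.735859 = 7.21878 m/s
angle = atan(7.21878 / 4.6490) = 57.22 deg


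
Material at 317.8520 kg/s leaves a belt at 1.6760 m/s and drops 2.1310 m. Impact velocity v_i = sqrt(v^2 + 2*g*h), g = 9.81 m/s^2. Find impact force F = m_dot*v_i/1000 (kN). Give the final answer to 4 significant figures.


v_i = sqrt(1.6760^2 + 2*9.81*2.1310) = 6.67976 m/s
F = 317.8520 * 6.67976 / 1000
F = 2.123 kN


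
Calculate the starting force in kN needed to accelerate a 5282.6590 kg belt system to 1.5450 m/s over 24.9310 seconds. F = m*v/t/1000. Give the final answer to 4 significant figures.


F = 5282.6590 * 1.5450 / 24.9310 / 1000
F = 0.3274 kN


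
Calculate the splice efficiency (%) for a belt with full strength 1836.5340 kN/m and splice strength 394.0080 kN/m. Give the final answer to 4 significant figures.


Eff = 394.0080 / 1836.5340 * 100
Eff = 21.45 %


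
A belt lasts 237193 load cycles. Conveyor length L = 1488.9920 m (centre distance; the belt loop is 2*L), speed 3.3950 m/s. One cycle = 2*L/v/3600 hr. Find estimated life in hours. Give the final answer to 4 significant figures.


cycle_time = 2 * 1488.9920 / 3.3950 / 3600 = 0.243658 hr
life = 237193 * 0.243658 = 57790 hours


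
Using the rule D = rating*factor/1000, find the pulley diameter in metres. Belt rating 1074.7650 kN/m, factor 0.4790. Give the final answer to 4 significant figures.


D = 1074.7650 * 0.4790 / 1000
D = 0.5148 m


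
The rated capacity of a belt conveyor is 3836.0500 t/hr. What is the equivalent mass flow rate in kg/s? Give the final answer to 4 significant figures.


m_dot = 3836.0500 * 1000 / 3600
m_dot = 1066 kg/s


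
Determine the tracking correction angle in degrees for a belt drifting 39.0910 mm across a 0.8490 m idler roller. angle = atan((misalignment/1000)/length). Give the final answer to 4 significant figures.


misalign_m = 39.0910 / 1000 = 0.039091 m
angle = atan(0.039091 / 0.8490)
angle = 2.636 deg


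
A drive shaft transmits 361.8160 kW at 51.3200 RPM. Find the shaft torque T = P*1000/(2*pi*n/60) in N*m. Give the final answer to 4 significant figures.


omega = 2*pi*51.3200/60 = 5.37422 rad/s
T = 361.8160*1000 / 5.37422
T = 67320 N*m


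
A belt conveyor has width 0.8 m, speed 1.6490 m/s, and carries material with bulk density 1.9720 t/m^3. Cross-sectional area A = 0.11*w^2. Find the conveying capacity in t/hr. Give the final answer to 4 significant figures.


A = 0.11 * 0.8^2 = 0.0704 m^2
C = 0.0704 * 1.6490 * 1.9720 * 3600
C = 824.1 t/hr
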